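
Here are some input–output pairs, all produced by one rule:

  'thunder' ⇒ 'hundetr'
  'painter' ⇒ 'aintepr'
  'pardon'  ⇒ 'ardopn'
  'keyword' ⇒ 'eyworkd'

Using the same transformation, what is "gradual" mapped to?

The rule is to swap the first and last characters, then move the first character to the end.
Applying both steps to "gradual": "lraduag", then "raduagl".

raduagl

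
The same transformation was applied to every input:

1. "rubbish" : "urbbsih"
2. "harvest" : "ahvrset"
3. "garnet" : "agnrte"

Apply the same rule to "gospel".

ogpsle

The rule is to swap each adjacent pair of characters (1↔2, 3↔4, ...).
"gospel" → "ogpsle".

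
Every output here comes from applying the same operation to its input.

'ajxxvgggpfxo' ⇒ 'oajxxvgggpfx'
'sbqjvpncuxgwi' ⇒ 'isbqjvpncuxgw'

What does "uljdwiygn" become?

The transformation: move the last character to the front.
On "uljdwiygn" that produces "nuljdwiyg".

nuljdwiyg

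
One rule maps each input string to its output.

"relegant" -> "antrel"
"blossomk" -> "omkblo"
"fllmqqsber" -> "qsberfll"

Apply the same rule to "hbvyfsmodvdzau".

Looking at the pairs, the operation is to move the first 3 characters to the end (rotate left by 3), then delete the first 2 characters.
Applying both steps to "hbvyfsmodvdzau": "yfsmodvdzauhbv", then "smodvdzauhbv".
(Check on "relegant": → "egantrel" → "antrel" ✓)

smodvdzauhbv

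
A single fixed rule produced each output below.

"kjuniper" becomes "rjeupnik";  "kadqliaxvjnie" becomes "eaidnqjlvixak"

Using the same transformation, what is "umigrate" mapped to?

Rule — take characters alternately from the front and the back (1st, last, 2nd, 2nd-last, ...), then move the first character to the end.
Working it through for "umigrate": intermediate "uemtiagr", final "emtiagru".

emtiagru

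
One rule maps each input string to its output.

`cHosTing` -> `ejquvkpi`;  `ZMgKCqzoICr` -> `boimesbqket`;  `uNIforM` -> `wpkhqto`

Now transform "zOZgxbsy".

Looking at the pairs, the operation is to shift every letter 2 places forward in the alphabet (wrapping around), then convert every letter to lowercase.
For "zOZgxbsy", step one produces "bQBizdua"; step two turns that into "bqbizdua".
(Check on "uNIforM": → "wPKhqtO" → "wpkhqto" ✓)

bqbizdua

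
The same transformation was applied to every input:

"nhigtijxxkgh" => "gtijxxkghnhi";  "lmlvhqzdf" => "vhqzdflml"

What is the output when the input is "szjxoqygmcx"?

What's happening: move the first 3 characters to the end (rotate left by 3).
On "szjxoqygmcx" that produces "xoqygmcxszj".

xoqygmcxszj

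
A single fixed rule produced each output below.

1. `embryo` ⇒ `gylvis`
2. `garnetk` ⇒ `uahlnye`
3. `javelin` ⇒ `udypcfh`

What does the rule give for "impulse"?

gcojmfy

What's happening: shift every letter 6 places backward in the alphabet (wrapping around), then swap each adjacent pair of characters (1↔2, 3↔4, ...).
"impulse" → "cgjofmy" → "gcojmfy".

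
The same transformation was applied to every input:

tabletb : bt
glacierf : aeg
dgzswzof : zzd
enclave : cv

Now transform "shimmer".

Rule — move the first character to the end, then keep one character in every 3, starting at position 2 (positions 2nd, 5th, 8th, ...).
For "shimmer", step one produces "himmers"; step two turns that into "ie".

ie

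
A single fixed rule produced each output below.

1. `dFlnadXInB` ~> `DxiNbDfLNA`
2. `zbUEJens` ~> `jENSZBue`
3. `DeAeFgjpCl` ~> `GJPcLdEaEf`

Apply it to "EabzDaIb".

The transformation: flip the case of every letter, then swap the front and back halves of the string.
Applying that to "EabzDaIb" gives "dAiBeABZ".
(Check on "dFlnadXInB": → "DfLNADxiNb" → "DxiNbDfLNA" ✓)

dAiBeABZ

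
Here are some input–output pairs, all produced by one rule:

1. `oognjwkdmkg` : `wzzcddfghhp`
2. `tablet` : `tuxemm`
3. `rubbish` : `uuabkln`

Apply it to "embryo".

uxfhkr

Each output is the input with this applied: sort the characters into alphabetical order, then shift every letter 7 places backward in the alphabet (wrapping around).
On "embryo": the first step gives "bemory", and the second then gives "uxfhkr".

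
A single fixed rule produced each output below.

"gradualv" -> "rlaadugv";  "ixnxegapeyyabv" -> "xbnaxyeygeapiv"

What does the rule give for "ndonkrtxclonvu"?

What's happening: take characters alternately from the front and the back (1st, last, 2nd, 2nd-last, ...), then move the first 2 characters to the end (rotate left by 2).
On "ndonkrtxclonvu" that produces "dvonnoklrctxnu".

dvonnoklrctxnu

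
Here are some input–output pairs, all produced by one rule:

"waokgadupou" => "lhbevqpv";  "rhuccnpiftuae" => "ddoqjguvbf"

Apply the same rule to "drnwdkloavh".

Rule — delete the first 3 characters, then shift every letter 1 place forward in the alphabet (wrapping around).
On "drnwdkloavh": the first step gives "wdkloavh", and the second then gives "xelmpbwi".
(Check on "rhuccnpiftuae": → "ccnpiftuae" → "ddoqjguvbf" ✓)

xelmpbwi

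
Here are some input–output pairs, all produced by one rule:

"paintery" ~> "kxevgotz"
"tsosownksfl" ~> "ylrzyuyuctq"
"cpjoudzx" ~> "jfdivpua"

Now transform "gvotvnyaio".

goumbuzbte

Each output is the input with this applied: shift every letter 6 places forward in the alphabet (wrapping around), then move the last 3 characters to the front (rotate right by 3).
Applying both steps to "gvotvnyaio": "mbuzbtegou", then "goumbuzbte".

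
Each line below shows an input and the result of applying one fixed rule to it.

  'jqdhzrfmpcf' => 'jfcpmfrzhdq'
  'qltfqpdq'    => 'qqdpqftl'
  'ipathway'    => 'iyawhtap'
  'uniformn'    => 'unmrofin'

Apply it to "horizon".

The rule is to move the first character to the end, then reverse the string.
"horizon" → "hnoziro".

hnoziro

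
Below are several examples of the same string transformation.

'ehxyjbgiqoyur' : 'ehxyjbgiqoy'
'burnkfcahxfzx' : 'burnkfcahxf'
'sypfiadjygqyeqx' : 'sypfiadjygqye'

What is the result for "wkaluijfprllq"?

In each case the input is transformed by: delete the last 2 characters.
Applying that to "wkaluijfprllq" gives "wkaluijfprl".

wkaluijfprl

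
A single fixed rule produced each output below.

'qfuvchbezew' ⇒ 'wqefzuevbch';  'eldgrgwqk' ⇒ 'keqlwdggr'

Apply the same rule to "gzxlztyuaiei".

In each case the input is transformed by: take characters alternately from the front and the back (1st, last, 2nd, 2nd-last, ...), then swap each adjacent pair of characters (1↔2, 3↔4, ...).
Starting from "gzxlztyuaiei": after the first operation, "gizexilazuty"; after the second, "igezixaluzyt".

igezixaluzyt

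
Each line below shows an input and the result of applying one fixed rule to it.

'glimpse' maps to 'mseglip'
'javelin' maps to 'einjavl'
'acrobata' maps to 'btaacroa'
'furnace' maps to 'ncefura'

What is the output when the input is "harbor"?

rorhab

In each case the input is transformed by: move the last 3 characters to the front (rotate right by 3), then swap the first and last characters.
Working it through for "harbor": intermediate "borhar", final "rorhab".
(Check on "javelin": → "linjave" → "einjavl" ✓)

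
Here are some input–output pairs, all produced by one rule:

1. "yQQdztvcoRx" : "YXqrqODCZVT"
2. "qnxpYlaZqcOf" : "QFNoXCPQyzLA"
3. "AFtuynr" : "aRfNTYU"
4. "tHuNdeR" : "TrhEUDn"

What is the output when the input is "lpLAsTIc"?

Each output is the input with this applied: take characters alternately from the front and the back (1st, last, 2nd, 2nd-last, ...), then flip the case of every letter.
For "lpLAsTIc", step one produces "lcpILTAs"; step two turns that into "LCPiltaS".

LCPiltaS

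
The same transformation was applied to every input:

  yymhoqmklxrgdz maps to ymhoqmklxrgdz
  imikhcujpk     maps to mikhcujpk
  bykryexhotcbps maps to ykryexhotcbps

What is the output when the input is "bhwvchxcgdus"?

hwvchxcgdus

Looking at the pairs, the operation is to delete the first character.
Applying that to "bhwvchxcgdus" gives "hwvchxcgdus".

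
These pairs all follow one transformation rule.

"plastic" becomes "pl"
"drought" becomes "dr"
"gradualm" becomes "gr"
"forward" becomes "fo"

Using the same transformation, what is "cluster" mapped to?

cl

Rule — keep only the first 2 characters.
Doing the same to "cluster": "cl".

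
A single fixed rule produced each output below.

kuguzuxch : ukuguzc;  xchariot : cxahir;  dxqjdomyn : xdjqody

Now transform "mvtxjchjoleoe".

The transformation: swap each adjacent pair of characters (1↔2, 3↔4, ...), then delete the last 2 characters.
"mvtxjchjoleoe" → "vmxtcjjhlooee" → "vmxtcjjhloo".

vmxtcjjhloo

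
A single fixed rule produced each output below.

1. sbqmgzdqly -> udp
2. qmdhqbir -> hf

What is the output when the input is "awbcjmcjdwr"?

fqh

The transformation: keep one character in every 3, starting at position 3 (positions 3rd, 6th, 9th, ...), then shift every letter 4 places forward in the alphabet (wrapping around).
Working it through for "awbcjmcjdwr": intermediate "bmd", final "fqh".
(Check on "qmdhqbir": → "db" → "hf" ✓)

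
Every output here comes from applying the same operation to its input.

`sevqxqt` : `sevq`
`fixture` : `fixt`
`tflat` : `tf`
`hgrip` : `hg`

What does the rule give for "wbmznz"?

In each case the input is transformed by: delete the last 3 characters.
On "wbmznz" that produces "wbm".

wbm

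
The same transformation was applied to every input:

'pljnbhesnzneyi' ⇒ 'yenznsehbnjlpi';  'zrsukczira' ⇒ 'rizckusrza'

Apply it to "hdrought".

In each case the input is transformed by: reverse the string, then move the first character to the end.
For "hdrought", step one produces "thguordh"; step two turns that into "hguordht".
(Check on "zrsukczira": → "arizckusrz" → "rizckusrza" ✓)

hguordht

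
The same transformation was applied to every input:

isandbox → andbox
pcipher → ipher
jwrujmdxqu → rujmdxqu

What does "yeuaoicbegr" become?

uaoicbegr

The transformation: delete the first 2 characters.
Applying that to "yeuaoicbegr" gives "uaoicbegr".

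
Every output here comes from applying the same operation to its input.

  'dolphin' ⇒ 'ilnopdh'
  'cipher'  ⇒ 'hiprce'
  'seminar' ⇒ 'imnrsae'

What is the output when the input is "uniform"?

The transformation: sort the characters into alphabetical order, then move the first 2 characters to the end (rotate left by 2).
Applying both steps to "uniform": "fimnoru", then "mnorufi".

mnorufi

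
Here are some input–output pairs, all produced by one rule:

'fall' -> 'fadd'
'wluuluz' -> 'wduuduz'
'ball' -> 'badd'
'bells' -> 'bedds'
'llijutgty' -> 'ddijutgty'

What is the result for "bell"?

bedd

Each output is the input with this applied: replace every "l" with "d".
Doing the same to "bell": "bedd".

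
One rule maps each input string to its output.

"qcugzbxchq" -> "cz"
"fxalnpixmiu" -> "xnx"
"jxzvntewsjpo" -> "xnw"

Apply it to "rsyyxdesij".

sx

The transformation: delete the last 3 characters, then keep one character in every 3, starting at position 2 (positions 2nd, 5th, 8th, ...).
"rsyyxdesij" → "rsyyxde" → "sx".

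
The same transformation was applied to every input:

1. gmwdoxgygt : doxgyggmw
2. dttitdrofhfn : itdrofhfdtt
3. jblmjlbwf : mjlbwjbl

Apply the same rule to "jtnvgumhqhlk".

vgumhqhljtn

What's happening: delete the last character, then move the first 3 characters to the end (rotate left by 3).
"jtnvgumhqhlk" → "jtnvgumhqhl" → "vgumhqhljtn".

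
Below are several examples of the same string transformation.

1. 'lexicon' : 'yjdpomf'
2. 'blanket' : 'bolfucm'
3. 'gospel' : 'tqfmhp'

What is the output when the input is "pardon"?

In each case the input is transformed by: shift every letter 1 place forward in the alphabet (wrapping around), then move the first 2 characters to the end (rotate left by 2).
Starting from "pardon": after the first operation, "qbsepo"; after the second, "sepoqb".

sepoqb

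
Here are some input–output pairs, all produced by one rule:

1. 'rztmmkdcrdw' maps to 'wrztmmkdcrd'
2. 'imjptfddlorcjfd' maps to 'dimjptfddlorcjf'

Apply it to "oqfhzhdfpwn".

Each output is the input with this applied: move the last character to the front.
"oqfhzhdfpwn" → "noqfhzhdfpw".

noqfhzhdfpw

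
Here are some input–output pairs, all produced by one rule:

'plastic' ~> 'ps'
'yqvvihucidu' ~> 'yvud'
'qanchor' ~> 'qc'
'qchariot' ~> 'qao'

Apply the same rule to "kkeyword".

Each output is the input with this applied: move the last character to the front, then keep one character in every 3, starting at position 2 (positions 2nd, 5th, 8th, ...).
For "kkeyword", step one produces "dkkeywor"; step two turns that into "kyr".

kyr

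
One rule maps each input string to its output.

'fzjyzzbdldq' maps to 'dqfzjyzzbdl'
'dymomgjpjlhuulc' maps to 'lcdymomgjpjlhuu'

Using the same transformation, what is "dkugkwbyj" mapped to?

Rule — move the last 2 characters to the front (rotate right by 2).
On "dkugkwbyj" that produces "yjdkugkwb".

yjdkugkwb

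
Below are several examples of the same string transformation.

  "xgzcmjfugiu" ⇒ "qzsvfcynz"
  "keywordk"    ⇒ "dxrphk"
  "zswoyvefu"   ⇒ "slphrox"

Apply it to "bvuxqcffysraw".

In each case the input is transformed by: delete the last 2 characters, then shift every letter 7 places backward in the alphabet (wrapping around).
Applying both steps to "bvuxqcffysraw": "bvuxqcffysr", then "uonqjvyyrlk".
(Check on "xgzcmjfugiu": → "xgzcmjfug" → "qzsvfcynz" ✓)

uonqjvyyrlk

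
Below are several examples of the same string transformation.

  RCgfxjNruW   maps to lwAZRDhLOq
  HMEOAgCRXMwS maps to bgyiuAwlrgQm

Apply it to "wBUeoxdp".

In each case the input is transformed by: flip the case of every letter, then shift every letter 6 places backward in the alphabet (wrapping around).
Applying both steps to "wBUeoxdp": "WbuEOXDP", then "QvoYIRXJ".
(Check on "HMEOAgCRXMwS": → "hmeoaGcrxmWs" → "bgyiuAwlrgQm" ✓)

QvoYIRXJ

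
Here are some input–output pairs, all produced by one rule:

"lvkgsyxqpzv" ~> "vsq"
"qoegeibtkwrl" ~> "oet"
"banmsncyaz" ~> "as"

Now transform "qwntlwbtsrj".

The pattern: delete the last 3 characters, then keep one character in every 3, starting at position 2 (positions 2nd, 5th, 8th, ...).
For "qwntlwbtsrj" the result is "wlt".

wlt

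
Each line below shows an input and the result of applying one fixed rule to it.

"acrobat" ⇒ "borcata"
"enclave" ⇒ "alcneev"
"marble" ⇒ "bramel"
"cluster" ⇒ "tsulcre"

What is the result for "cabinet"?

What's happening: move the last 2 characters to the front (rotate right by 2), then reverse the string.
On "cabinet": the first step gives "etcabin", and the second then gives "nibacte".

nibacte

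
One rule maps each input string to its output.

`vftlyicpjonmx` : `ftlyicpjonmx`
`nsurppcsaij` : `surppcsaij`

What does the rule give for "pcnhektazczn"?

cnhektazczn

The rule is to delete the first character.
Doing the same to "pcnhektazczn": "cnhektazczn".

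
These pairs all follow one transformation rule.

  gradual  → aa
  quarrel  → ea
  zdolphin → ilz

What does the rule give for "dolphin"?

il

The pattern: reverse the string, then keep one character in every 3, starting at position 2 (positions 2nd, 5th, 8th, ...).
On "dolphin": the first step gives "nihplod", and the second then gives "il".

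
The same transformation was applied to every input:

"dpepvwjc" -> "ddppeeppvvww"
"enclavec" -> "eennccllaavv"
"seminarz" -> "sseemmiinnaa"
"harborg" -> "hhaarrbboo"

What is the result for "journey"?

The transformation: delete the last 2 characters, then double every character.
For "journey", step one produces "journ"; step two turns that into "jjoouurrnn".

jjoouurrnn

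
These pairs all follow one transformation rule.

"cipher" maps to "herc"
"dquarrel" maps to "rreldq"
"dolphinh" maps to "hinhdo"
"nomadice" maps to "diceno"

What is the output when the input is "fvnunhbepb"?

hbepbfvn

Looking at the pairs, the operation is to swap the front and back halves of the string, then delete the last 2 characters.
Applying both steps to "fvnunhbepb": "hbepbfvnun", then "hbepbfvn".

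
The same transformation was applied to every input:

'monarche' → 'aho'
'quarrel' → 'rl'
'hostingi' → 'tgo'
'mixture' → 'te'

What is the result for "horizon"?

Rule — move the first 2 characters to the end (rotate left by 2), then keep one character in every 3, starting at position 2 (positions 2nd, 5th, 8th, ...).
For "horizon", step one produces "rizonho"; step two turns that into "in".

in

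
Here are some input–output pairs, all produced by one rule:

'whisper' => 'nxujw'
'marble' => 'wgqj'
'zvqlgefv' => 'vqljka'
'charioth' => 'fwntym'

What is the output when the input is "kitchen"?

Rule — delete the first 2 characters, then shift every letter 5 places forward in the alphabet (wrapping around).
On "kitchen": the first step gives "tchen", and the second then gives "yhmjs".

yhmjs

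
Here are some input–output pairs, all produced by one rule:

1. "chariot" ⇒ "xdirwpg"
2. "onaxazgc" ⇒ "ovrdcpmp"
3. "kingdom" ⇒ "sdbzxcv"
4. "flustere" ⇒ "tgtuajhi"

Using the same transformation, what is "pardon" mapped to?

sdcepg

Rule — move the last 3 characters to the front (rotate right by 3), then shift every letter 11 places backward in the alphabet (wrapping around).
Working it through for "pardon": intermediate "donpar", final "sdcepg".
(Check on "kingdom": → "domking" → "sdbzxcv" ✓)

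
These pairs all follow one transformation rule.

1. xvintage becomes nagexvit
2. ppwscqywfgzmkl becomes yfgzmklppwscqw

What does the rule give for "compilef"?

The pattern: swap the front and back halves of the string, then swap the first and last characters.
On "compilef": the first step gives "ilefcomp", and the second then gives "plefcomi".

plefcomi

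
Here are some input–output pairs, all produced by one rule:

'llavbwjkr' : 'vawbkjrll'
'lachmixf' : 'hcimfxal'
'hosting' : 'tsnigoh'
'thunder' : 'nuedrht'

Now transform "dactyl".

tclyad

Rule — swap each adjacent pair of characters (1↔2, 3↔4, ...), then move the first 2 characters to the end (rotate left by 2).
"dactyl" → "adtcly" → "tclyad".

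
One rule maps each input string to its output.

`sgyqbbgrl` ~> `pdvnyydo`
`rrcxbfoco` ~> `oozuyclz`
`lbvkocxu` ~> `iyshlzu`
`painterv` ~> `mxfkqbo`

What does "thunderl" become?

qerkabo

The transformation: delete the last character, then shift every letter 3 places backward in the alphabet (wrapping around).
Starting from "thunderl": after the first operation, "thunder"; after the second, "qerkabo".
(Check on "painterv": → "painter" → "mxfkqbo" ✓)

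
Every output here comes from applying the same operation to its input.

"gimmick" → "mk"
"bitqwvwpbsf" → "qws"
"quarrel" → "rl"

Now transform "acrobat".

The pattern: move the first character to the end, then keep one character in every 3, starting at position 3 (positions 3rd, 6th, 9th, ...).
Starting from "acrobat": after the first operation, "crobata"; after the second, "ot".

ot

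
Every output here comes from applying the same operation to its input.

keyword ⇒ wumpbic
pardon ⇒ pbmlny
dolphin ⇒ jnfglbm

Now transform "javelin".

tcjglhy

In each case the input is transformed by: shift every letter 2 places backward in the alphabet (wrapping around), then move the first 2 characters to the end (rotate left by 2).
Applying both steps to "javelin": "hytcjgl", then "tcjglhy".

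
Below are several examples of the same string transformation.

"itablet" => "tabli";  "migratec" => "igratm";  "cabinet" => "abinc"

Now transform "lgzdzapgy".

What's happening: delete the last 2 characters, then move the first character to the end.
Starting from "lgzdzapgy": after the first operation, "lgzdzap"; after the second, "gzdzapl".

gzdzapl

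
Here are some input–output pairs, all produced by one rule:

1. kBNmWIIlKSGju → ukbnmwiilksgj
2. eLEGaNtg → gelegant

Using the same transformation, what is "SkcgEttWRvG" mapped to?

gskcgettwrv

The pattern: move the last character to the front, then convert every letter to lowercase.
On "SkcgEttWRvG": the first step gives "GSkcgEttWRv", and the second then gives "gskcgettwrv".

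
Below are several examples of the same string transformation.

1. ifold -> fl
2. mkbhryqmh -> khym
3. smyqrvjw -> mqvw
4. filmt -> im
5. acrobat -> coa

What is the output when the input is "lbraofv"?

The transformation: keep every other character starting from the second (positions 2nd, 4th, 6th, ...).
Doing the same to "lbraofv": "baf".

baf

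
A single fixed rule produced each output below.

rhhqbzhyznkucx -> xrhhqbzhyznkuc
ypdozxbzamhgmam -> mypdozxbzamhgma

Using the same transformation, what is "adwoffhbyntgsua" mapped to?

What's happening: move the last character to the front.
On "adwoffhbyntgsua" that produces "aadwoffhbyntgsu".

aadwoffhbyntgsu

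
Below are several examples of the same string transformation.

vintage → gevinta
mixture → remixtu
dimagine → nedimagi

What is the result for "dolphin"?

The transformation: move the last 2 characters to the front (rotate right by 2).
Doing the same to "dolphin": "indolph".

indolph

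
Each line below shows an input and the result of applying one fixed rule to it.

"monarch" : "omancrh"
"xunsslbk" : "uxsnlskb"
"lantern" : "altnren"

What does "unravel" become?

nuarevl

Rule — swap each adjacent pair of characters (1↔2, 3↔4, ...).
On "unravel" that produces "nuarevl".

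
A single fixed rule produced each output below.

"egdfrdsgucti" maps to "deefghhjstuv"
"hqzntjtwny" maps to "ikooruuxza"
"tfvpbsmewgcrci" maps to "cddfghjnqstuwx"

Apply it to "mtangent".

bfhnoouu

The rule is to sort the characters into alphabetical order, then shift every letter 1 place forward in the alphabet (wrapping around).
Working it through for "mtangent": intermediate "aegmnntt", final "bfhnoouu".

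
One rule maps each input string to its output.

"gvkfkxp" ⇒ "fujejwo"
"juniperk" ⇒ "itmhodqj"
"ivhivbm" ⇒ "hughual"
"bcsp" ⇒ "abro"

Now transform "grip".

Looking at the pairs, the operation is to shift every letter 1 place backward in the alphabet (wrapping around).
Applying that to "grip" gives "fqho".

fqho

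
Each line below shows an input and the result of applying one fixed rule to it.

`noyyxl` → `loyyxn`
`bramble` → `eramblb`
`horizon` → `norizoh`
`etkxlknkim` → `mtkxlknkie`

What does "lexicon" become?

nexicol

Rule — swap the first and last characters.
So "lexicon" becomes "nexicol".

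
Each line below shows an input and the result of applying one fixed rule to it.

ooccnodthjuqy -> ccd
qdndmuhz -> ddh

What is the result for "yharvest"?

aeh

In each case the input is transformed by: sort the characters into alphabetical order, then keep only the first 3 characters.
Doing the same to "yharvest": "aeh".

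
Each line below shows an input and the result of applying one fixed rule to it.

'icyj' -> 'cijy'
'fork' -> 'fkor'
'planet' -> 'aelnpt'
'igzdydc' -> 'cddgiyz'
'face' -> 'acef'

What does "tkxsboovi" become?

bikoostvx

What's happening: sort the characters into alphabetical order.
Applying that to "tkxsboovi" gives "bikoostvx".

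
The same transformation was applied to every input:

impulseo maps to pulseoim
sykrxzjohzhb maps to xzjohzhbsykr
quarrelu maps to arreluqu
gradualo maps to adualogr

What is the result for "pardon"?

In each case the input is transformed by: move the last 2 characters to the front (rotate right by 2), then swap the front and back halves of the string.
Applying both steps to "pardon": "onpard", then "ardonp".

ardonp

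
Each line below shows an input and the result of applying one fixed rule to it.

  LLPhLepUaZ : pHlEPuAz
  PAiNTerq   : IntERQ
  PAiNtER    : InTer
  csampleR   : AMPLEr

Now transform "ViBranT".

The transformation: delete the first 2 characters, then flip the case of every letter.
Applying both steps to "ViBranT": "BranT", then "bRANt".
(Check on "LLPhLepUaZ": → "PhLepUaZ" → "pHlEPuAz" ✓)

bRANt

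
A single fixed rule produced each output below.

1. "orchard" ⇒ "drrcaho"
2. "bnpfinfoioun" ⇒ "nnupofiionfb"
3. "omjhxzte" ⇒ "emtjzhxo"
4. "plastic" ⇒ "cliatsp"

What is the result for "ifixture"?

efriuxti

Looking at the pairs, the operation is to take characters alternately from the front and the back (1st, last, 2nd, 2nd-last, ...), then move the first character to the end.
On "ifixture": the first step gives "iefriuxt", and the second then gives "efriuxti".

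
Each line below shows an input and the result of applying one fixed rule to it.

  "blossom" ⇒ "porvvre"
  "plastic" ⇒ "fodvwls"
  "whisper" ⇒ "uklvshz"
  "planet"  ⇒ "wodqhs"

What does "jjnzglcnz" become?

cmqcjofqm

The pattern: shift every letter 3 places forward in the alphabet (wrapping around), then swap the first and last characters.
Applying both steps to "jjnzglcnz": "mmqcjofqc", then "cmqcjofqm".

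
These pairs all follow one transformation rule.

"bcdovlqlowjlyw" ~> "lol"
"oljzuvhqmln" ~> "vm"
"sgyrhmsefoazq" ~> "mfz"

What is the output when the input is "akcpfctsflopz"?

cfp

The transformation: delete the first 3 characters, then keep one character in every 3, starting at position 3 (positions 3rd, 6th, 9th, ...).
On "akcpfctsflopz": the first step gives "pfctsflopz", and the second then gives "cfp".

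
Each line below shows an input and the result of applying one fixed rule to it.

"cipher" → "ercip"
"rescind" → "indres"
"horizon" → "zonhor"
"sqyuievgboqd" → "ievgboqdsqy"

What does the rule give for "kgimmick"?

mickkgi

In each case the input is transformed by: move the first 3 characters to the end (rotate left by 3), then delete the first character.
"kgimmick" → "mickkgi".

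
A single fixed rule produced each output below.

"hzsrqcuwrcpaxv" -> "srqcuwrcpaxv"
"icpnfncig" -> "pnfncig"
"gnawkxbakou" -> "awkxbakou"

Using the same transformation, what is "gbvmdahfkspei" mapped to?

vmdahfkspei

Rule — delete the first 2 characters.
On "gbvmdahfkspei" that produces "vmdahfkspei".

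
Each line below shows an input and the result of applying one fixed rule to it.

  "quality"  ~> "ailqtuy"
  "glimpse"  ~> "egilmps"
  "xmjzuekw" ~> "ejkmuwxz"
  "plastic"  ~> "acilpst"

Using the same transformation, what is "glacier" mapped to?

Each output is the input with this applied: sort the characters into alphabetical order.
Doing the same to "glacier": "acegilr".

acegilr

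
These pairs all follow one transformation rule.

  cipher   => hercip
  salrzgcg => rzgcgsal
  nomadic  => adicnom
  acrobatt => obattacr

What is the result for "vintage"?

tagevin

The transformation: move the first 3 characters to the end (rotate left by 3).
Applying that to "vintage" gives "tagevin".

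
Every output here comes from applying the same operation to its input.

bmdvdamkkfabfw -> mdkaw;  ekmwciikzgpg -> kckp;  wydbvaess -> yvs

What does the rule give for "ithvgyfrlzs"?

The rule is to keep one character in every 3, starting at position 2 (positions 2nd, 5th, 8th, ...).
For "ithvgyfrlzs" the result is "tgrs".

tgrs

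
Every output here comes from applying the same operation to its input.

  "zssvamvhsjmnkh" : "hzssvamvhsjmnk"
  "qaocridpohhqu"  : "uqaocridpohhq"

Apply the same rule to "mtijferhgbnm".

mmtijferhgbn

What's happening: move the last character to the front.
So "mtijferhgbnm" becomes "mmtijferhgbn".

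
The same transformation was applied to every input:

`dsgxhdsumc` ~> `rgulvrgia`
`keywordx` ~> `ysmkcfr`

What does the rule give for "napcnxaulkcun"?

Rule — shift every letter 12 places backward in the alphabet (wrapping around), then delete the last character.
Applying both steps to "napcnxaulkcun": "bodqbloizyqib", then "bodqbloizyqi".

bodqbloizyqi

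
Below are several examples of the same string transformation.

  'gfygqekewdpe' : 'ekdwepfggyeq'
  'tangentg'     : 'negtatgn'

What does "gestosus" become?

Rule — swap each adjacent pair of characters (1↔2, 3↔4, ...), then swap the front and back halves of the string.
Doing the same to "gestosus": "sosuegts".

sosuegts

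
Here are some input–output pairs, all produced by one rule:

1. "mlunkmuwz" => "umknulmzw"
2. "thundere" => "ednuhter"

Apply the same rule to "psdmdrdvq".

drdmdspqv

Each output is the input with this applied: move the last 2 characters to the front (rotate right by 2), then reverse the string.
Applying both steps to "psdmdrdvq": "vqpsdmdrd", then "drdmdspqv".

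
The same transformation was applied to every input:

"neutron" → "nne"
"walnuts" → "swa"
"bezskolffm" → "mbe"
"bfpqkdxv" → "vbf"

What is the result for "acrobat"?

tac

Each output is the input with this applied: move the last character to the front, then keep only the first 3 characters.
For "acrobat", step one produces "tacroba"; step two turns that into "tac".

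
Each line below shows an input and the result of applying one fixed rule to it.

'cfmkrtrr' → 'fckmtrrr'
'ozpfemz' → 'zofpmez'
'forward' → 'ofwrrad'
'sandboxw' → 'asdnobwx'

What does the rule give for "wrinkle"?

Each output is the input with this applied: swap each adjacent pair of characters (1↔2, 3↔4, ...).
Applying that to "wrinkle" gives "rwnilke".

rwnilke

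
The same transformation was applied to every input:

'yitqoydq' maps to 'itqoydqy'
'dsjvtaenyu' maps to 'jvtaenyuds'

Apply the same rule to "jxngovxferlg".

govxferlgjxn

Looking at the pairs, the operation is to move the last 3 characters to the front (rotate right by 3), then swap the front and back halves of the string.
Starting from "jxngovxferlg": after the first operation, "rlgjxngovxfe"; after the second, "govxferlgjxn".
(Check on "dsjvtaenyu": → "nyudsjvtae" → "jvtaenyuds" ✓)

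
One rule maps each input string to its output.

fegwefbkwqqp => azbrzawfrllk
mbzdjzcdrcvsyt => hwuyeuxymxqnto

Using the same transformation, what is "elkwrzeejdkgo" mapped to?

In each case the input is transformed by: shift every letter 5 places backward in the alphabet (wrapping around).
Doing the same to "elkwrzeejdkgo": "zgfrmuzzeyfbj".

zgfrmuzzeyfbj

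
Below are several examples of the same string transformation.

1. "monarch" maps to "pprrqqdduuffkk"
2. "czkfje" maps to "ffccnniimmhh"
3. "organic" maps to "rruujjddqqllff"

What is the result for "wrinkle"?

Looking at the pairs, the operation is to shift every letter 3 places forward in the alphabet (wrapping around), then double every character.
Working it through for "wrinkle": intermediate "zulqnoh", final "zzuullqqnnoohh".

zzuullqqnnoohh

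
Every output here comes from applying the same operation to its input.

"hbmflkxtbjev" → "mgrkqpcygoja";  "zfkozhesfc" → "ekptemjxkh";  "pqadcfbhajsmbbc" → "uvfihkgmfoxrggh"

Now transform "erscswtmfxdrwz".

jwxhxbyrkciwbe

Looking at the pairs, the operation is to shift every letter 5 places forward in the alphabet (wrapping around).
So "erscswtmfxdrwz" becomes "jwxhxbyrkciwbe".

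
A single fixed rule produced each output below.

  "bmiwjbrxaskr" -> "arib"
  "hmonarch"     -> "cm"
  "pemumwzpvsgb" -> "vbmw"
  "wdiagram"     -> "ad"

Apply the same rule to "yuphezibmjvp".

mppz

Looking at the pairs, the operation is to swap the front and back halves of the string, then keep one character in every 3, starting at position 3 (positions 3rd, 6th, 9th, ...).
On "yuphezibmjvp" that produces "mppz".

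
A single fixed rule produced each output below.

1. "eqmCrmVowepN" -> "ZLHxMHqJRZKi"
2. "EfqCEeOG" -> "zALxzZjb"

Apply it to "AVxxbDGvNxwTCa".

Rule — shift every letter 5 places backward in the alphabet (wrapping around), then flip the case of every letter.
Applying both steps to "AVxxbDGvNxwTCa": "VQsswYBqIsrOXv", then "vqSSWybQiSRoxV".
(Check on "eqmCrmVowepN": → "zlhXmhQjrzkI" → "ZLHxMHqJRZKi" ✓)

vqSSWybQiSRoxV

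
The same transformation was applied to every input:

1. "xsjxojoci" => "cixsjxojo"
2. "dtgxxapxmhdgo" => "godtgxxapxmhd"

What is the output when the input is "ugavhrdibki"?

What's happening: move the last 2 characters to the front (rotate right by 2).
Applying that to "ugavhrdibki" gives "kiugavhrdib".

kiugavhrdib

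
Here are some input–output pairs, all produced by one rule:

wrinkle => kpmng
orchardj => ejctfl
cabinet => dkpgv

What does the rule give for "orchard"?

ejctf

Rule — shift every letter 2 places forward in the alphabet (wrapping around), then delete the first 2 characters.
Starting from "orchard": after the first operation, "qtejctf"; after the second, "ejctf".
(Check on "wrinkle": → "ytkpmng" → "kpmng" ✓)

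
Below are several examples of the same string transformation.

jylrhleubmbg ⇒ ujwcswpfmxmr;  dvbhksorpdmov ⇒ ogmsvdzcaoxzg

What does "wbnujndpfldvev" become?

The pattern: shift every letter 11 places forward in the alphabet (wrapping around).
So "wbnujndpfldvev" becomes "hmyfuyoaqwogpg".

hmyfuyoaqwogpg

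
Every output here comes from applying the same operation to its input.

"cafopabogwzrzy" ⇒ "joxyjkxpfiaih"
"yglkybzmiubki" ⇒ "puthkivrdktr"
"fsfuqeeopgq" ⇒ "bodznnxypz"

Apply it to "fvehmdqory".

enqvmzxah

The rule is to shift every letter 9 places forward in the alphabet (wrapping around), then delete the first character.
Starting from "fvehmdqory": after the first operation, "oenqvmzxah"; after the second, "enqvmzxah".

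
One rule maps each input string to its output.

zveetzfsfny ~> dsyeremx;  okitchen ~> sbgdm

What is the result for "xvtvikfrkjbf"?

The pattern: shift every letter 1 place backward in the alphabet (wrapping around), then delete the first 3 characters.
On "xvtvikfrkjbf": the first step gives "wusuhjeqjiae", and the second then gives "uhjeqjiae".
(Check on "zveetzfsfny": → "yuddsyeremx" → "dsyeremx" ✓)

uhjeqjiae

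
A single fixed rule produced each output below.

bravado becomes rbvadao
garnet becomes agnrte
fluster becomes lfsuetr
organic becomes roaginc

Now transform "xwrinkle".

wxirknel

The rule is to swap each adjacent pair of characters (1↔2, 3↔4, ...).
So "xwrinkle" becomes "wxirknel".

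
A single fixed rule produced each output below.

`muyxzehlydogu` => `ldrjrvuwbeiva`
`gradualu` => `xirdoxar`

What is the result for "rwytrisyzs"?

vwpotvqofp

The pattern: move the last 3 characters to the front (rotate right by 3), then shift every letter 3 places backward in the alphabet (wrapping around).
For "rwytrisyzs" the result is "vwpotvqofp".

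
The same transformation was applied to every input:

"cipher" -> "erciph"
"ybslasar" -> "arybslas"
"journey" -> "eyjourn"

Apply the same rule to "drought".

htdroug

The rule is to move the last 2 characters to the front (rotate right by 2).
"drought" → "htdroug".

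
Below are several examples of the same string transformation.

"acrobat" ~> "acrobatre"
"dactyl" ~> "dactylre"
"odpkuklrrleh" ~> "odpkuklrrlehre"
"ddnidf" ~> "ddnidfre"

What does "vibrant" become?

What's happening: append "re".
Applying that to "vibrant" gives "vibrantre".

vibrantre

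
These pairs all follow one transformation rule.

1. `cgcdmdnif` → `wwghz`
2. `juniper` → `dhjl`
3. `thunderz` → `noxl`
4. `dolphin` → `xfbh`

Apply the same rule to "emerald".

yyux

In each case the input is transformed by: shift every letter 6 places backward in the alphabet (wrapping around), then keep every other character starting from the first (positions 1st, 3rd, 5th, ...).
Starting from "emerald": after the first operation, "ygylufx"; after the second, "yyux".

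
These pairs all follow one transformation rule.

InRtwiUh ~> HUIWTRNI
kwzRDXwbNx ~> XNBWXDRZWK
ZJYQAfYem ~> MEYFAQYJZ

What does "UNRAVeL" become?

LEVARNU

In each case the input is transformed by: reverse the string, then convert every letter to uppercase.
Starting from "UNRAVeL": after the first operation, "LeVARNU"; after the second, "LEVARNU".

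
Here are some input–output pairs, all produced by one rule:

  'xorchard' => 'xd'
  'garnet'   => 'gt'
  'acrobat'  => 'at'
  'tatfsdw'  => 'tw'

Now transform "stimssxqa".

Each output is the input with this applied: take characters alternately from the front and the back (1st, last, 2nd, 2nd-last, ...), then keep only the first 2 characters.
Starting from "stimssxqa": after the first operation, "satqixmss"; after the second, "sa".

sa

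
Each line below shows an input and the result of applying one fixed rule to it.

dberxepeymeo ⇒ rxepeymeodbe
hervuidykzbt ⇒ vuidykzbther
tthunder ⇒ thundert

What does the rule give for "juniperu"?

Each output is the input with this applied: move the last 3 characters to the front (rotate right by 3), then swap the front and back halves of the string.
For "juniperu", step one produces "erujunip"; step two turns that into "uniperuj".
(Check on "hervuidykzbt": → "zbthervuidyk" → "vuidykzbther" ✓)

uniperuj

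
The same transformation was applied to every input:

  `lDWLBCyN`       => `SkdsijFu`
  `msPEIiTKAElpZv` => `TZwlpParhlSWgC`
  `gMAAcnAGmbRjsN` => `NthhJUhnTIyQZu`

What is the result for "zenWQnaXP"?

Looking at the pairs, the operation is to flip the case of every letter, then shift every letter 7 places forward in the alphabet (wrapping around).
Applying both steps to "zenWQnaXP": "ZENwqNAxp", then "GLUdxUHew".

GLUdxUHew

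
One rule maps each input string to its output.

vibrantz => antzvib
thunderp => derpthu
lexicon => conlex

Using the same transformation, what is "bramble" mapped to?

What's happening: move the first 3 characters to the end (rotate left by 3), then delete the first character.
For "bramble", step one produces "mblebra"; step two turns that into "blebra".

blebra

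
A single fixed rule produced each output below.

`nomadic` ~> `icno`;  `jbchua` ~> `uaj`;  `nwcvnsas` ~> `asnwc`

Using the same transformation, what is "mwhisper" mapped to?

ermwh

Each output is the input with this applied: move the last 2 characters to the front (rotate right by 2), then delete the last 3 characters.
Applying both steps to "mwhisper": "ermwhisp", then "ermwh".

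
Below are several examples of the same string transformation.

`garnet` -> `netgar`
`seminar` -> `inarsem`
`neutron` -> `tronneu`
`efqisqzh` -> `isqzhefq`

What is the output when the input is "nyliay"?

In each case the input is transformed by: move the first 3 characters to the end (rotate left by 3).
"nyliay" → "iaynyl".

iaynyl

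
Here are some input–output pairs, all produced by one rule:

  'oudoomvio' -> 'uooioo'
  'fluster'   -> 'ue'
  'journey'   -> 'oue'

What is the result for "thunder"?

ue

Looking at the pairs, the operation is to move the first character to the end, then keep only the vowels.
Applying both steps to "thunder": "hundert", then "ue".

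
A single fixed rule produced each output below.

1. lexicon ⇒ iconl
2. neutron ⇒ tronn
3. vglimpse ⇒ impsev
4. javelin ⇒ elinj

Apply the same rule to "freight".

ightf

What's happening: move the first 3 characters to the end (rotate left by 3), then delete the last 2 characters.
Working it through for "freight": intermediate "ightfre", final "ightf".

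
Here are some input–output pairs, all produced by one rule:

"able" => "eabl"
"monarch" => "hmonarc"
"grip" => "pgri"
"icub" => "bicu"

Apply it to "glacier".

The rule is to move the last character to the front.
"glacier" → "rglacie".

rglacie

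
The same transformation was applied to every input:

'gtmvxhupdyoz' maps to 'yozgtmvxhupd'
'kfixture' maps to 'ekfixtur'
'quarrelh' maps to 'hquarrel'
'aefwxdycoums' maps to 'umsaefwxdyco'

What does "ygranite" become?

eygranit

What's happening: swap the front and back halves of the string, then move the first 3 characters to the end (rotate left by 3).
For "ygranite", step one produces "niteygra"; step two turns that into "eygranit".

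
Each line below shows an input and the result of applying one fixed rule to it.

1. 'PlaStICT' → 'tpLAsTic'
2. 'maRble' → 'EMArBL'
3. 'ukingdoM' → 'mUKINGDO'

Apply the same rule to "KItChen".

NkiTcHE

Rule — flip the case of every letter, then move the last character to the front.
Applying both steps to "KItChen": "kiTcHEN", then "NkiTcHE".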